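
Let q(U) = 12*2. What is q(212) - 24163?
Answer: -24139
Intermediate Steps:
q(U) = 24
q(212) - 24163 = 24 - 24163 = -24139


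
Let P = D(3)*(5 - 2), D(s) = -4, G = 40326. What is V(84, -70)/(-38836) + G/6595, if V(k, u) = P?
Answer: 391544919/64030855 ≈ 6.1149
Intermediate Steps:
P = -12 (P = -4*(5 - 2) = -4*3 = -12)
V(k, u) = -12
V(84, -70)/(-38836) + G/6595 = -12/(-38836) + 40326/6595 = -12*(-1/38836) + 40326*(1/6595) = 3/9709 + 40326/6595 = 391544919/64030855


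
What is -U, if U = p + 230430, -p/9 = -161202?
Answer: -1681248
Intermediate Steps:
p = 1450818 (p = -9*(-161202) = 1450818)
U = 1681248 (U = 1450818 + 230430 = 1681248)
-U = -1*1681248 = -1681248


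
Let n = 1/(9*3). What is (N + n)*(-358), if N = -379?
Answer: 3663056/27 ≈ 1.3567e+5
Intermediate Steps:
n = 1/27 ≈ 0.037037
(N + n)*(-358) = (-379 + 1/27)*(-358) = -10232/27*(-358) = 3663056/27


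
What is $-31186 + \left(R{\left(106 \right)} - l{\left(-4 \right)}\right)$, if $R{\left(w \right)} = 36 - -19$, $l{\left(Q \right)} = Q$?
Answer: $-31127$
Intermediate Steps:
$R{\left(w \right)} = 55$ ($R{\left(w \right)} = 36 + 19 = 55$)
$-31186 + \left(R{\left(106 \right)} - l{\left(-4 \right)}\right) = -31186 + \left(55 - -4\right) = -31186 + \left(55 + 4\right) = -31186 + 59 = -31127$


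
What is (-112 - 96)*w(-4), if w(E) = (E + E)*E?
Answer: -6656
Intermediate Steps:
w(E) = 2*E² (w(E) = (2*E)*E = 2*E²)
(-112 - 96)*w(-4) = (-112 - 96)*(2*(-4)²) = -416*16 = -208*32 = -6656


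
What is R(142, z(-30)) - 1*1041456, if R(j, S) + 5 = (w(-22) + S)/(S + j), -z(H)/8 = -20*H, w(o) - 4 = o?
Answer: -2425560260/2329 ≈ -1.0415e+6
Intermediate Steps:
w(o) = 4 + o
z(H) = 160*H (z(H) = -(-160)*H = 160*H)
R(j, S) = -5 + (-18 + S)/(S + j) (R(j, S) = -5 + ((4 - 22) + S)/(S + j) = -5 + (-18 + S)/(S + j))
R(142, z(-30)) - 1*1041456 = (-18 - 5*142 - 640*(-30))/(160*(-30) + 142) - 1*1041456 = (-18 - 710 - 4*(-4800))/(-4800 + 142) - 1041456 = (-18 - 710 + 19200)/(-4658) - 1041456 = -1/4658*18472 - 1041456 = -9236/2329 - 1041456 = -2425560260/2329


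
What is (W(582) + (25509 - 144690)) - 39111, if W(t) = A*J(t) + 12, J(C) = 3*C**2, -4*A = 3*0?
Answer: -158280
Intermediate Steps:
A = 0 (A = -3*0/4 = -1/4*0 = 0)
W(t) = 12 (W(t) = 0*(3*t**2) + 12 = 0 + 12 = 12)
(W(582) + (25509 - 144690)) - 39111 = (12 + (25509 - 144690)) - 39111 = (12 - 119181) - 39111 = -119169 - 39111 = -158280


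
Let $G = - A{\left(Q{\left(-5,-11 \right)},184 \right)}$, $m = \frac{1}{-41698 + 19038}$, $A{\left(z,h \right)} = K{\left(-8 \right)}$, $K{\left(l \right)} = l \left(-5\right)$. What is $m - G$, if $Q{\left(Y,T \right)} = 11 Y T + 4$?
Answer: $\frac{906399}{22660} \approx 40.0$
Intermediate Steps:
$Q{\left(Y,T \right)} = 4 + 11 T Y$ ($Q{\left(Y,T \right)} = 11 T Y + 4 = 4 + 11 T Y$)
$K{\left(l \right)} = - 5 l$
$A{\left(z,h \right)} = 40$ ($A{\left(z,h \right)} = \left(-5\right) \left(-8\right) = 40$)
$m = - \frac{1}{22660}$ ($m = \frac{1}{-22660} = - \frac{1}{22660} \approx -4.4131 \cdot 10^{-5}$)
$G = -40$ ($G = \left(-1\right) 40 = -40$)
$m - G = - \frac{1}{22660} - -40 = - \frac{1}{22660} + 40 = \frac{906399}{22660}$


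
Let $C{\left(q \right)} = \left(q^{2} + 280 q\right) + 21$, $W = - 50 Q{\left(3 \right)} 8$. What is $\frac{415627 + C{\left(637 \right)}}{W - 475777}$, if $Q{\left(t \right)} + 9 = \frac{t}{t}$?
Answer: $- \frac{999777}{472577} \approx -2.1156$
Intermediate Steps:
$Q{\left(t \right)} = -8$ ($Q{\left(t \right)} = -9 + \frac{t}{t} = -9 + 1 = -8$)
$W = 3200$ ($W = \left(-50\right) \left(-8\right) 8 = 400 \cdot 8 = 3200$)
$C{\left(q \right)} = 21 + q^{2} + 280 q$
$\frac{415627 + C{\left(637 \right)}}{W - 475777} = \frac{415627 + \left(21 + 637^{2} + 280 \cdot 637\right)}{3200 - 475777} = \frac{415627 + \left(21 + 405769 + 178360\right)}{-472577} = \left(415627 + 584150\right) \left(- \frac{1}{472577}\right) = 999777 \left(- \frac{1}{472577}\right) = - \frac{999777}{472577}$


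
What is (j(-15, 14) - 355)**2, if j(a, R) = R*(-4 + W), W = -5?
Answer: 231361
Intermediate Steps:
j(a, R) = -9*R (j(a, R) = R*(-4 - 5) = R*(-9) = -9*R)
(j(-15, 14) - 355)**2 = (-9*14 - 355)**2 = (-126 - 355)**2 = (-481)**2 = 231361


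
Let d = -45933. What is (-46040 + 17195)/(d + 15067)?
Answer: 28845/30866 ≈ 0.93452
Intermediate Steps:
(-46040 + 17195)/(d + 15067) = (-46040 + 17195)/(-45933 + 15067) = -28845/(-30866) = -28845*(-1/30866) = 28845/30866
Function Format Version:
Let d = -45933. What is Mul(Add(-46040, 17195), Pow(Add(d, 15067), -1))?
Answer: Rational(28845, 30866) ≈ 0.93452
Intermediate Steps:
Mul(Add(-46040, 17195), Pow(Add(d, 15067), -1)) = Mul(Add(-46040, 17195), Pow(Add(-45933, 15067), -1)) = Mul(-28845, Pow(-30866, -1)) = Mul(-28845, Rational(-1, 30866)) = Rational(28845, 30866)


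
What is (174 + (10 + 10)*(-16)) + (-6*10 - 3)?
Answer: -209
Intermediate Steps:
(174 + (10 + 10)*(-16)) + (-6*10 - 3) = (174 + 20*(-16)) + (-60 - 3) = (174 - 320) - 63 = -146 - 63 = -209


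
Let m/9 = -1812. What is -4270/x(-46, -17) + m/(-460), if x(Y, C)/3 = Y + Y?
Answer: 35137/690 ≈ 50.923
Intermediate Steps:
m = -16308 (m = 9*(-1812) = -16308)
x(Y, C) = 6*Y (x(Y, C) = 3*(Y + Y) = 3*(2*Y) = 6*Y)
-4270/x(-46, -17) + m/(-460) = -4270/(6*(-46)) - 16308/(-460) = -4270/(-276) - 16308*(-1/460) = -4270*(-1/276) + 4077/115 = 2135/138 + 4077/115 = 35137/690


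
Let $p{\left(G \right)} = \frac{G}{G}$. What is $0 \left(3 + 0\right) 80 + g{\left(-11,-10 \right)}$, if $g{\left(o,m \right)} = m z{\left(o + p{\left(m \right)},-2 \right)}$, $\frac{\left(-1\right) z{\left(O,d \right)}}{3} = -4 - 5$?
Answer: $-270$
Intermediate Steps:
$p{\left(G \right)} = 1$
$z{\left(O,d \right)} = 27$ ($z{\left(O,d \right)} = - 3 \left(-4 - 5\right) = \left(-3\right) \left(-9\right) = 27$)
$g{\left(o,m \right)} = 27 m$ ($g{\left(o,m \right)} = m 27 = 27 m$)
$0 \left(3 + 0\right) 80 + g{\left(-11,-10 \right)} = 0 \left(3 + 0\right) 80 + 27 \left(-10\right) = 0 \cdot 3 \cdot 80 - 270 = 0 \cdot 80 - 270 = 0 - 270 = -270$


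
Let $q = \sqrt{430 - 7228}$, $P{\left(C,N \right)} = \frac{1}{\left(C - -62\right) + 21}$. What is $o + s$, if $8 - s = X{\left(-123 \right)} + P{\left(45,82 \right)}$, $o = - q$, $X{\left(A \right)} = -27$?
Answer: $\frac{4479}{128} - i \sqrt{6798} \approx 34.992 - 82.45 i$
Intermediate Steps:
$P{\left(C,N \right)} = \frac{1}{83 + C}$ ($P{\left(C,N \right)} = \frac{1}{\left(C + 62\right) + 21} = \frac{1}{\left(62 + C\right) + 21} = \frac{1}{83 + C}$)
$q = i \sqrt{6798}$ ($q = \sqrt{-6798} = i \sqrt{6798} \approx 82.45 i$)
$o = - i \sqrt{6798} \approx - 82.45 i$
$s = \frac{4479}{128}$ ($s = 8 - \left(-27 + \frac{1}{83 + 45}\right) = 8 - \left(-27 + \frac{1}{128}\right) = 8 - - \frac{3455}{128} = 8 + \frac{3455}{128} = \frac{4479}{128} \approx 34.992$)
$o + s = - i \sqrt{6798} + \frac{4479}{128} = \frac{4479}{128} - i \sqrt{6798}$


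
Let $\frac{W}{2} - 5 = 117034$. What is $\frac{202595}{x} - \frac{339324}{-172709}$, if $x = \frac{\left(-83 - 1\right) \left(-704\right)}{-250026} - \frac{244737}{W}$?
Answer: $- \frac{3250450183503506842}{20569655544011} \approx -1.5802 \cdot 10^{5}$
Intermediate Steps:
$W = 234078$ ($W = 10 + 2 \cdot 117034 = 10 + 234068 = 234078$)
$x = - \frac{595500395}{464488778}$ ($x = \frac{\left(-83 - 1\right) \left(-704\right)}{-250026} - \frac{244737}{234078} = \left(-83 - 1\right) \left(-704\right) \left(- \frac{1}{250026}\right) - \frac{81579}{78026} = \left(-84\right) \left(-704\right) \left(- \frac{1}{250026}\right) - \frac{81579}{78026} = 59136 \left(- \frac{1}{250026}\right) - \frac{81579}{78026} = - \frac{1408}{5953} - \frac{81579}{78026} = - \frac{595500395}{464488778} \approx -1.2821$)
$\frac{202595}{x} - \frac{339324}{-172709} = \frac{202595}{- \frac{595500395}{464488778}} - \frac{339324}{-172709} = 202595 \left(- \frac{464488778}{595500395}\right) - - \frac{339324}{172709} = - \frac{18820620795782}{119100079} + \frac{339324}{172709} = - \frac{3250450183503506842}{20569655544011}$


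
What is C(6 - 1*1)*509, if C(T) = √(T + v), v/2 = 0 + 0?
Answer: 509*√5 ≈ 1138.2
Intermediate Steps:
v = 0 (v = 2*(0 + 0) = 2*0 = 0)
C(T) = √T (C(T) = √(T + 0) = √T)
C(6 - 1*1)*509 = √(6 - 1*1)*509 = √(6 - 1)*509 = √5*509 = 509*√5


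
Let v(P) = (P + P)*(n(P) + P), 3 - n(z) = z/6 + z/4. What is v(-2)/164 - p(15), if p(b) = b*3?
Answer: -11081/246 ≈ -45.045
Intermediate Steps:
p(b) = 3*b
n(z) = 3 - 5*z/12 (n(z) = 3 - (z/6 + z/4) = 3 - 5*z/12)
v(P) = 2*P*(3 + 7*P/12) (v(P) = (P + P)*((3 - 5*P/12) + P) = (2*P)*(3 + 7*P/12) = 2*P*(3 + 7*P/12))
v(-2)/164 - p(15) = ((⅙)*(-2)*(36 + 7*(-2)))/164 - 3*15 = ((⅙)*(-2)*(36 - 14))*(1/164) - 1*45 = ((⅙)*(-2)*22)*(1/164) - 45 = -22/3*1/164 - 45 = -11/246 - 45 = -11081/246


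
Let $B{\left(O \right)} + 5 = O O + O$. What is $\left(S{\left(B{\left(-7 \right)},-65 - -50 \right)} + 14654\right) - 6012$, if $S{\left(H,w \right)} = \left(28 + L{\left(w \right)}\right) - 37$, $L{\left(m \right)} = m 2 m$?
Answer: $9083$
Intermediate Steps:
$B{\left(O \right)} = -5 + O + O^{2}$ ($B{\left(O \right)} = -5 + \left(O O + O\right) = -5 + \left(O^{2} + O\right) = -5 + \left(O + O^{2}\right) = -5 + O + O^{2}$)
$L{\left(m \right)} = 2 m^{2}$ ($L{\left(m \right)} = 2 m m = 2 m^{2}$)
$S{\left(H,w \right)} = -9 + 2 w^{2}$ ($S{\left(H,w \right)} = \left(28 + 2 w^{2}\right) - 37 = -9 + 2 w^{2}$)
$\left(S{\left(B{\left(-7 \right)},-65 - -50 \right)} + 14654\right) - 6012 = \left(\left(-9 + 2 \left(-65 - -50\right)^{2}\right) + 14654\right) - 6012 = \left(\left(-9 + 2 \left(-65 + 50\right)^{2}\right) + 14654\right) - 6012 = \left(\left(-9 + 2 \left(-15\right)^{2}\right) + 14654\right) - 6012 = \left(\left(-9 + 2 \cdot 225\right) + 14654\right) - 6012 = \left(\left(-9 + 450\right) + 14654\right) - 6012 = \left(441 + 14654\right) - 6012 = 15095 - 6012 = 9083$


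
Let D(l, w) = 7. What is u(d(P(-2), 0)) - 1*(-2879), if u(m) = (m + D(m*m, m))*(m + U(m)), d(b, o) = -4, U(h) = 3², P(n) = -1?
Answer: 2894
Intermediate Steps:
U(h) = 9
u(m) = (7 + m)*(9 + m) (u(m) = (m + 7)*(m + 9) = (7 + m)*(9 + m))
u(d(P(-2), 0)) - 1*(-2879) = (63 + (-4)² + 16*(-4)) - 1*(-2879) = (63 + 16 - 64) + 2879 = 15 + 2879 = 2894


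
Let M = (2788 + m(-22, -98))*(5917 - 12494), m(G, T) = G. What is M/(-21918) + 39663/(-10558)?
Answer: 31866935387/38568374 ≈ 826.25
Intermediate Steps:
M = -18191982 (M = (2788 - 22)*(5917 - 12494) = 2766*(-6577) = -18191982)
M/(-21918) + 39663/(-10558) = -18191982/(-21918) + 39663/(-10558) = -18191982*(-1/21918) + 39663*(-1/10558) = 3031997/3653 - 39663/10558 = 31866935387/38568374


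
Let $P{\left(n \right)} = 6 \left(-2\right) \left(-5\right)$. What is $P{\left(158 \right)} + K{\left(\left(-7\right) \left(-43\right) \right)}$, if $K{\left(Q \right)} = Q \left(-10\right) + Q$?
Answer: $-2649$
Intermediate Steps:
$P{\left(n \right)} = 60$ ($P{\left(n \right)} = \left(-12\right) \left(-5\right) = 60$)
$K{\left(Q \right)} = - 9 Q$ ($K{\left(Q \right)} = - 10 Q + Q = - 9 Q$)
$P{\left(158 \right)} + K{\left(\left(-7\right) \left(-43\right) \right)} = 60 - 9 \left(\left(-7\right) \left(-43\right)\right) = 60 - 2709 = -2649$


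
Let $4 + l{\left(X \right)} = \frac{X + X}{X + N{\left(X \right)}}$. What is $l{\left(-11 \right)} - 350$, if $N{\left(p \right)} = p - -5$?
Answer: $- \frac{5996}{17} \approx -352.71$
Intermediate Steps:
$N{\left(p \right)} = 5 + p$ ($N{\left(p \right)} = p + 5 = 5 + p$)
$l{\left(X \right)} = -4 + \frac{2 X}{5 + 2 X}$ ($l{\left(X \right)} = -4 + \frac{X + X}{X + \left(5 + X\right)} = -4 + \frac{2 X}{5 + 2 X}$)
$l{\left(-11 \right)} - 350 = \frac{2 \left(-10 - -33\right)}{5 + 2 \left(-11\right)} - 350 = \frac{2 \left(-10 + 33\right)}{5 - 22} - 350 = 2 \frac{1}{-17} \cdot 23 - 350 = 2 \left(- \frac{1}{17}\right) 23 - 350 = - \frac{46}{17} - 350 = - \frac{5996}{17}$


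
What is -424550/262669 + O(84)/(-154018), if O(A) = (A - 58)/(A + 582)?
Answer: -21774321267397/13471766095986 ≈ -1.6163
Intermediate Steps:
O(A) = (-58 + A)/(582 + A)
-424550/262669 + O(84)/(-154018) = -424550/262669 + ((-58 + 84)/(582 + 84))/(-154018) = -424550*1/262669 + (26/666)*(-1/154018) = -424550/262669 + ((1/666)*26)*(-1/154018) = -424550/262669 + (13/333)*(-1/154018) = -424550/262669 - 13/51287994 = -21774321267397/13471766095986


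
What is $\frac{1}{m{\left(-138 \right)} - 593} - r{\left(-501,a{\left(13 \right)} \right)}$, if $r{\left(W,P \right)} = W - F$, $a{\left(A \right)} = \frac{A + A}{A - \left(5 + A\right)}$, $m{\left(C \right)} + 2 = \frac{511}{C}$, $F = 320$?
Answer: $\frac{67831703}{82621} \approx 821.0$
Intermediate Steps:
$m{\left(C \right)} = -2 + \frac{511}{C}$
$a{\left(A \right)} = - \frac{2 A}{5}$ ($a{\left(A \right)} = \frac{2 A}{-5} = 2 A \left(- \frac{1}{5}\right) = - \frac{2 A}{5}$)
$r{\left(W,P \right)} = -320 + W$ ($r{\left(W,P \right)} = W - 320 = -320 + W$)
$\frac{1}{m{\left(-138 \right)} - 593} - r{\left(-501,a{\left(13 \right)} \right)} = \frac{1}{\left(-2 + \frac{511}{-138}\right) - 593} - \left(-320 - 501\right) = \frac{1}{\left(-2 + 511 \left(- \frac{1}{138}\right)\right) - 593} - -821 = \frac{1}{\left(-2 - \frac{511}{138}\right) - 593} + 821 = \frac{1}{- \frac{787}{138} - 593} + 821 = \frac{1}{- \frac{82621}{138}} + 821 = - \frac{138}{82621} + 821 = \frac{67831703}{82621}$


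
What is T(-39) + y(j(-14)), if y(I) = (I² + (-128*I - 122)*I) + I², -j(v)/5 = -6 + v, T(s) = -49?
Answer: -1272249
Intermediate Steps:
j(v) = 30 - 5*v (j(v) = -5*(-6 + v) = 30 - 5*v)
y(I) = 2*I² + I*(-122 - 128*I) (y(I) = (I² + (-122 - 128*I)*I) + I² = (I² + I*(-122 - 128*I)) + I² = 2*I² + I*(-122 - 128*I))
T(-39) + y(j(-14)) = -49 - 2*(30 - 5*(-14))*(61 + 63*(30 - 5*(-14))) = -49 - 2*(30 + 70)*(61 + 63*(30 + 70)) = -49 - 2*100*(61 + 63*100) = -49 - 2*100*(61 + 6300) = -49 - 2*100*6361 = -49 - 1272200 = -1272249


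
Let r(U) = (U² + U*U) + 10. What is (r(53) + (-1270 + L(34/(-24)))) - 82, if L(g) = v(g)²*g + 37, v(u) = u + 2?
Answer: 7452031/1728 ≈ 4312.5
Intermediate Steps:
r(U) = 10 + 2*U² (r(U) = (U² + U²) + 10 = 2*U² + 10 = 10 + 2*U²)
v(u) = 2 + u
L(g) = 37 + g*(2 + g)² (L(g) = (2 + g)²*g + 37 = g*(2 + g)² + 37 = 37 + g*(2 + g)²)
(r(53) + (-1270 + L(34/(-24)))) - 82 = ((10 + 2*53²) + (-1270 + (37 + (34/(-24))*(2 + 34/(-24))²))) - 82 = ((10 + 2*2809) + (-1270 + (37 + (34*(-1/24))*(2 + 34*(-1/24))²))) - 82 = ((10 + 5618) + (-1270 + (37 - 17*(2 - 17/12)²/12))) - 82 = (5628 + (-1270 + (37 - 17*(7/12)²/12))) - 82 = (5628 + (-1270 + (37 - 17/12*49/144))) - 82 = (5628 + (-1270 + (37 - 833/1728))) - 82 = (5628 + (-1270 + 63103/1728)) - 82 = (5628 - 2131457/1728) - 82 = 7593727/1728 - 82 = 7452031/1728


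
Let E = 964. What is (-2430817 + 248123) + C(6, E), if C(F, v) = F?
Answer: -2182688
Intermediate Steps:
(-2430817 + 248123) + C(6, E) = (-2430817 + 248123) + 6 = -2182694 + 6 = -2182688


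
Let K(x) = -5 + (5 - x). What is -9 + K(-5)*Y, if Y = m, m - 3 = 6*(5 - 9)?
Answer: -114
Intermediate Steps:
K(x) = -x
m = -21 (m = 3 + 6*(5 - 9) = 3 + 6*(-4) = 3 - 24 = -21)
Y = -21
-9 + K(-5)*Y = -9 - 1*(-5)*(-21) = -9 + 5*(-21) = -9 - 105 = -114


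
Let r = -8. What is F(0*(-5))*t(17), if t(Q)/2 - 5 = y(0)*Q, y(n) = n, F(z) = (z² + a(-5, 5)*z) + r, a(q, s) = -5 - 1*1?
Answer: -80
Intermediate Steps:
a(q, s) = -6 (a(q, s) = -5 - 1 = -6)
F(z) = -8 + z² - 6*z (F(z) = (z² - 6*z) - 8 = -8 + z² - 6*z)
t(Q) = 10 (t(Q) = 10 + 2*(0*Q) = 10 + 2*0 = 10 + 0 = 10)
F(0*(-5))*t(17) = (-8 + (0*(-5))² - 0*(-5))*10 = (-8 + 0² - 6*0)*10 = (-8 + 0 + 0)*10 = -8*10 = -80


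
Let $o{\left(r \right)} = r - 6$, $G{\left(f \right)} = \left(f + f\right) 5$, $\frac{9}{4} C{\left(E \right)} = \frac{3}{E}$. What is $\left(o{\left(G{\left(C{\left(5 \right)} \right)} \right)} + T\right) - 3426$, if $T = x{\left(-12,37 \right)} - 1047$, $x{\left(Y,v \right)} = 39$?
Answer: $- \frac{13312}{3} \approx -4437.3$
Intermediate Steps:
$C{\left(E \right)} = \frac{4}{3 E}$ ($C{\left(E \right)} = \frac{4 \frac{3}{E}}{9} = \frac{4}{3 E}$)
$T = -1008$ ($T = 39 - 1047 = -1008$)
$G{\left(f \right)} = 10 f$ ($G{\left(f \right)} = 2 f 5 = 10 f$)
$o{\left(r \right)} = -6 + r$
$\left(o{\left(G{\left(C{\left(5 \right)} \right)} \right)} + T\right) - 3426 = \left(\left(-6 + 10 \frac{4}{3 \cdot 5}\right) - 1008\right) - 3426 = \left(\left(-6 + 10 \cdot \frac{4}{3} \cdot \frac{1}{5}\right) - 1008\right) - 3426 = \left(\left(-6 + 10 \cdot \frac{4}{15}\right) - 1008\right) - 3426 = \left(\left(-6 + \frac{8}{3}\right) - 1008\right) - 3426 = \left(- \frac{10}{3} - 1008\right) - 3426 = - \frac{3034}{3} - 3426 = - \frac{13312}{3}$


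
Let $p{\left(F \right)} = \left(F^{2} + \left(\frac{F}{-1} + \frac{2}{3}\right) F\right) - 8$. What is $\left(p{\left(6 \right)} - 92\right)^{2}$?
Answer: $9216$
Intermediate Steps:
$p{\left(F \right)} = -8 + F^{2} + F \left(\frac{2}{3} - F\right)$ ($p{\left(F \right)} = \left(F^{2} + \left(F \left(-1\right) + 2 \cdot \frac{1}{3}\right) F\right) - 8 = \left(F^{2} + \left(- F + \frac{2}{3}\right) F\right) - 8 = \left(F^{2} + \left(\frac{2}{3} - F\right) F\right) - 8 = \left(F^{2} + F \left(\frac{2}{3} - F\right)\right) - 8 = -8 + F^{2} + F \left(\frac{2}{3} - F\right)$)
$\left(p{\left(6 \right)} - 92\right)^{2} = \left(\left(-8 + \frac{2}{3} \cdot 6\right) - 92\right)^{2} = \left(\left(-8 + 4\right) - 92\right)^{2} = \left(-4 - 92\right)^{2} = \left(-96\right)^{2} = 9216$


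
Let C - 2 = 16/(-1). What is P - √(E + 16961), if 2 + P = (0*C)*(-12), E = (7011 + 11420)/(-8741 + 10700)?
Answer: -2 - 7*√1329122730/1959 ≈ -132.27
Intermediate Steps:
C = -14 (C = 2 + 16/(-1) = 2 + 16*(-1) = 2 - 16 = -14)
E = 18431/1959 ≈ 9.4084
P = -2 (P = -2 + (0*(-14))*(-12) = -2 + 0*(-12) = -2 + 0 = -2)
P - √(E + 16961) = -2 - √(18431/1959 + 16961) = -2 - √(33245030/1959) = -2 - 7*√1329122730/1959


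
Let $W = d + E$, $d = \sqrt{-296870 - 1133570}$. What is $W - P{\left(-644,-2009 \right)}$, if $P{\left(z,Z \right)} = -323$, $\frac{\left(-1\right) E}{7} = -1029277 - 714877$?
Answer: $12209401 + 2 i \sqrt{357610} \approx 1.2209 \cdot 10^{7} + 1196.0 i$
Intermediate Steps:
$E = 12209078$ ($E = - 7 \left(-1029277 - 714877\right) = \left(-7\right) \left(-1744154\right) = 12209078$)
$d = 2 i \sqrt{357610}$ ($d = \sqrt{-1430440} = 2 i \sqrt{357610} \approx 1196.0 i$)
$W = 12209078 + 2 i \sqrt{357610}$ ($W = 2 i \sqrt{357610} + 12209078 = 12209078 + 2 i \sqrt{357610} \approx 1.2209 \cdot 10^{7} + 1196.0 i$)
$W - P{\left(-644,-2009 \right)} = \left(12209078 + 2 i \sqrt{357610}\right) - -323 = \left(12209078 + 2 i \sqrt{357610}\right) + 323 = 12209401 + 2 i \sqrt{357610}$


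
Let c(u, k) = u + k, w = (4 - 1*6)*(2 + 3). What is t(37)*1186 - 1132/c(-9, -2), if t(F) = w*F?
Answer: -4825888/11 ≈ -4.3872e+5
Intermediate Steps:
w = -10 (w = (4 - 6)*5 = -2*5 = -10)
t(F) = -10*F
c(u, k) = k + u
t(37)*1186 - 1132/c(-9, -2) = -10*37*1186 - 1132/(-2 - 9) = -370*1186 - 1132/(-11) = -438820 - 1132*(-1/11) = -438820 + 1132/11 = -4825888/11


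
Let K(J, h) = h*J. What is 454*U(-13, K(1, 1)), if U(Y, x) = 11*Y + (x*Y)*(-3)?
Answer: -47216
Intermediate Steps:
K(J, h) = J*h
U(Y, x) = 11*Y - 3*Y*x (U(Y, x) = 11*Y + (Y*x)*(-3) = 11*Y - 3*Y*x)
454*U(-13, K(1, 1)) = 454*(-13*(11 - 3)) = 454*(-13*8) = 454*(-104) = -47216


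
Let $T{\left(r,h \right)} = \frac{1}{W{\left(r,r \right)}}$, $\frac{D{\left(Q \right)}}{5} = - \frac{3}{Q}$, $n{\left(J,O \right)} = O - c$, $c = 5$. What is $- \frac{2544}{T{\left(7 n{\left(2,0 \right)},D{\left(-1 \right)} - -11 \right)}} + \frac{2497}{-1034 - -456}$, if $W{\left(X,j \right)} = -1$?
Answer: $\frac{1467935}{578} \approx 2539.7$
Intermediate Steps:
$n{\left(J,O \right)} = -5 + O$ ($n{\left(J,O \right)} = O - 5 = -5 + O$)
$D{\left(Q \right)} = - \frac{15}{Q}$ ($D{\left(Q \right)} = 5 \left(- \frac{3}{Q}\right) = - \frac{15}{Q}$)
$T{\left(r,h \right)} = -1$ ($T{\left(r,h \right)} = \frac{1}{-1} = -1$)
$- \frac{2544}{T{\left(7 n{\left(2,0 \right)},D{\left(-1 \right)} - -11 \right)}} + \frac{2497}{-1034 - -456} = - \frac{2544}{-1} + \frac{2497}{-1034 - -456} = \left(-2544\right) \left(-1\right) + \frac{2497}{-1034 + 456} = 2544 + \frac{2497}{-578} = 2544 + 2497 \left(- \frac{1}{578}\right) = 2544 - \frac{2497}{578} = \frac{1467935}{578}$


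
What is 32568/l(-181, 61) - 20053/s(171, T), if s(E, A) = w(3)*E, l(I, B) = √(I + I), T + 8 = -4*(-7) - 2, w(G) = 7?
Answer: -20053/1197 - 16284*I*√362/181 ≈ -16.753 - 1711.7*I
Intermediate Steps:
T = 18 (T = -8 + (-4*(-7) - 2) = -8 + (28 - 2) = -8 + 26 = 18)
l(I, B) = √2*√I (l(I, B) = √(2*I) = √2*√I)
s(E, A) = 7*E
32568/l(-181, 61) - 20053/s(171, T) = 32568/((√2*√(-181))) - 20053/(7*171) = 32568/((√2*(I*√181))) - 20053/1197 = 32568/((I*√362)) - 20053*1/1197 = 32568*(-I*√362/362) - 20053/1197 = -16284*I*√362/181 - 20053/1197 = -20053/1197 - 16284*I*√362/181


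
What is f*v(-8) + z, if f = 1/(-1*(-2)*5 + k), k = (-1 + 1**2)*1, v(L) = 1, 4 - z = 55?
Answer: -509/10 ≈ -50.900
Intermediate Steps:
z = -51 (z = 4 - 1*55 = 4 - 55 = -51)
k = 0 (k = (-1 + 1)*1 = 0*1 = 0)
f = 1/10 (f = 1/(-1*(-2)*5 + 0) = 1/(2*5 + 0) = 1/(10 + 0) = 1/10 ≈ 0.10000)
f*v(-8) + z = (1/10)*1 - 51 = 1/10 - 51 = -509/10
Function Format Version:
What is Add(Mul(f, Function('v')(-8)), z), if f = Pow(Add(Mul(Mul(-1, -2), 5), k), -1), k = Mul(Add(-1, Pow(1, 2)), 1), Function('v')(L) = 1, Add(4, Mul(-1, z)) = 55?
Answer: Rational(-509, 10) ≈ -50.900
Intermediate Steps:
z = -51 (z = Add(4, Mul(-1, 55)) = Add(4, -55) = -51)
k = 0 (k = Mul(Add(-1, 1), 1) = Mul(0, 1) = 0)
f = Rational(1, 10) (f = Pow(Add(Mul(Mul(-1, -2), 5), 0), -1) = Pow(Add(Mul(2, 5), 0), -1) = Pow(Add(10, 0), -1) = Pow(10, -1) = Rational(1, 10) ≈ 0.10000)
Add(Mul(f, Function('v')(-8)), z) = Add(Mul(Rational(1, 10), 1), -51) = Add(Rational(1, 10), -51) = Rational(-509, 10)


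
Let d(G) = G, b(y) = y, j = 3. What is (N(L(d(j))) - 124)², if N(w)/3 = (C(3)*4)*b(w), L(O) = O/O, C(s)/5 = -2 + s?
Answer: 4096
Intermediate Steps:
C(s) = -10 + 5*s (C(s) = 5*(-2 + s) = -10 + 5*s)
L(O) = 1
N(w) = 60*w (N(w) = 3*(((-10 + 5*3)*4)*w) = 3*(((-10 + 15)*4)*w) = 3*((5*4)*w) = 3*(20*w) = 60*w)
(N(L(d(j))) - 124)² = (60*1 - 124)² = (60 - 124)² = (-64)² = 4096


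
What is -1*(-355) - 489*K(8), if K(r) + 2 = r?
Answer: -2579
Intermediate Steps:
K(r) = -2 + r
-1*(-355) - 489*K(8) = -1*(-355) - 489*(-2 + 8) = 355 - 489*6 = 355 - 2934 = -2579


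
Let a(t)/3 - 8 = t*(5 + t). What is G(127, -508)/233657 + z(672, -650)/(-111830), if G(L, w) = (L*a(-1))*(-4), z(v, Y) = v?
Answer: -419366592/13064931155 ≈ -0.032099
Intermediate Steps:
a(t) = 24 + 3*t*(5 + t) (a(t) = 24 + 3*(t*(5 + t)) = 24 + 3*t*(5 + t))
G(L, w) = -48*L (G(L, w) = (L*(24 + 3*(-1)² + 15*(-1)))*(-4) = (L*(24 + 3*1 - 15))*(-4) = (L*(24 + 3 - 15))*(-4) = (L*12)*(-4) = (12*L)*(-4) = -48*L)
G(127, -508)/233657 + z(672, -650)/(-111830) = -48*127/233657 + 672/(-111830) = -6096*1/233657 + 672*(-1/111830) = -6096/233657 - 336/55915 = -419366592/13064931155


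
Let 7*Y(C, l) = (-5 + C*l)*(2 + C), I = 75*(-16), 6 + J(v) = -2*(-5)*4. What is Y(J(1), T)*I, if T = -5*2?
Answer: 14904000/7 ≈ 2.1291e+6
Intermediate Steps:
J(v) = 34 (J(v) = -6 - 2*(-5)*4 = -6 + 10*4 = -6 + 40 = 34)
T = -10
I = -1200
Y(C, l) = (-5 + C*l)*(2 + C)/7 (Y(C, l) = ((-5 + C*l)*(2 + C))/7 = (-5 + C*l)*(2 + C)/7)
Y(J(1), T)*I = (-10/7 - 5/7*34 + (1/7)*(-10)*34**2 + (2/7)*34*(-10))*(-1200) = (-10/7 - 170/7 + (1/7)*(-10)*1156 - 680/7)*(-1200) = (-10/7 - 170/7 - 11560/7 - 680/7)*(-1200) = -12420/7*(-1200) = 14904000/7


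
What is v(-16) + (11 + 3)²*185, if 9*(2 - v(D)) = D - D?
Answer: 36262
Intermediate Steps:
v(D) = 2 (v(D) = 2 - (D - D)/9 = 2 - ⅑*0 = 2 + 0 = 2)
v(-16) + (11 + 3)²*185 = 2 + (11 + 3)²*185 = 2 + 14²*185 = 2 + 196*185 = 2 + 36260 = 36262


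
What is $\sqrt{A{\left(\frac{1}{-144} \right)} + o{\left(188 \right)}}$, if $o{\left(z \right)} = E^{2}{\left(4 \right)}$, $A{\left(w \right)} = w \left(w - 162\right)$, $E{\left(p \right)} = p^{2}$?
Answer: $\frac{\sqrt{5331745}}{144} \approx 16.035$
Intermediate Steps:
$A{\left(w \right)} = w \left(-162 + w\right)$
$o{\left(z \right)} = 256$ ($o{\left(z \right)} = \left(4^{2}\right)^{2} = 16^{2} = 256$)
$\sqrt{A{\left(\frac{1}{-144} \right)} + o{\left(188 \right)}} = \sqrt{\frac{-162 + \frac{1}{-144}}{-144} + 256} = \sqrt{- \frac{-162 - \frac{1}{144}}{144} + 256} = \sqrt{\left(- \frac{1}{144}\right) \left(- \frac{23329}{144}\right) + 256} = \sqrt{\frac{23329}{20736} + 256} = \sqrt{\frac{5331745}{20736}} = \frac{\sqrt{5331745}}{144}$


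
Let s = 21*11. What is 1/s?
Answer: 1/231 ≈ 0.0043290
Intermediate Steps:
s = 231
1/s = 1/231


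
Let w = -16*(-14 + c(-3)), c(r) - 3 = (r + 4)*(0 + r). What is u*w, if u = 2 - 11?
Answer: -2016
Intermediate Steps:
c(r) = 3 + r*(4 + r) (c(r) = 3 + (r + 4)*(0 + r) = 3 + (4 + r)*r = 3 + r*(4 + r))
u = -9
w = 224 (w = -16*(-14 + (3 + (-3)² + 4*(-3))) = -16*(-14 + (3 + 9 - 12)) = -16*(-14 + 0) = -16*(-14) = 224)
u*w = -9*224 = -2016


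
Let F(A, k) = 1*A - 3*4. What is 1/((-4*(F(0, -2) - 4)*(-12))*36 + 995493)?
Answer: 1/967845 ≈ 1.0332e-6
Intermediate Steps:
F(A, k) = -12 + A (F(A, k) = A - 12 = -12 + A)
1/((-4*(F(0, -2) - 4)*(-12))*36 + 995493) = 1/((-4*((-12 + 0) - 4)*(-12))*36 + 995493) = 1/((-4*(-12 - 4)*(-12))*36 + 995493) = 1/((-4*(-16)*(-12))*36 + 995493) = 1/((64*(-12))*36 + 995493) = 1/(-768*36 + 995493) = 1/(-27648 + 995493) = 1/967845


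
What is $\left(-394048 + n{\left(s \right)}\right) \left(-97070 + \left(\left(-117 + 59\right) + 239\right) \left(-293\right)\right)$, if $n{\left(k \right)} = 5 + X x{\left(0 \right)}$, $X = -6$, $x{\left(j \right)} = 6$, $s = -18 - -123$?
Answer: $59152440137$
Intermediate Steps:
$s = 105$ ($s = -18 + 123 = 105$)
$n{\left(k \right)} = -31$ ($n{\left(k \right)} = 5 - 36 = -31$)
$\left(-394048 + n{\left(s \right)}\right) \left(-97070 + \left(\left(-117 + 59\right) + 239\right) \left(-293\right)\right) = \left(-394048 - 31\right) \left(-97070 + \left(\left(-117 + 59\right) + 239\right) \left(-293\right)\right) = - 394079 \left(-97070 + \left(-58 + 239\right) \left(-293\right)\right) = - 394079 \left(-97070 + 181 \left(-293\right)\right) = - 394079 \left(-97070 - 53033\right) = \left(-394079\right) \left(-150103\right) = 59152440137$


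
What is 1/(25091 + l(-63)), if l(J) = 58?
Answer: 1/25149 ≈ 3.9763e-5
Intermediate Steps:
1/(25091 + l(-63)) = 1/(25091 + 58) = 1/25149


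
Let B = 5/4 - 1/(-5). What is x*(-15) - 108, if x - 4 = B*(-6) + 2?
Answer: -135/2 ≈ -67.500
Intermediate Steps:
B = 29/20 (B = 5*(¼) - 1*(-⅕) = 5/4 + ⅕ = 29/20 ≈ 1.4500)
x = -27/10 (x = 4 + ((29/20)*(-6) + 2) = 4 + (-87/10 + 2) = 4 - 67/10 = -27/10 ≈ -2.7000)
x*(-15) - 108 = -27/10*(-15) - 108 = 81/2 - 108 = -135/2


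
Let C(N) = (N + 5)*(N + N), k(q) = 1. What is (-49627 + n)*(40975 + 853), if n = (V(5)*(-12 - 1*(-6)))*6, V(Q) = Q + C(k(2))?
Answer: -2101396892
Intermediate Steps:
C(N) = 2*N*(5 + N) (C(N) = (5 + N)*(2*N) = 2*N*(5 + N))
V(Q) = 12 + Q (V(Q) = Q + 2*1*(5 + 1) = Q + 2*1*6 = Q + 12 = 12 + Q)
n = -612 (n = ((12 + 5)*(-12 - 1*(-6)))*6 = (17*(-12 + 6))*6 = (17*(-6))*6 = -102*6 = -612)
(-49627 + n)*(40975 + 853) = (-49627 - 612)*(40975 + 853) = -50239*41828 = -2101396892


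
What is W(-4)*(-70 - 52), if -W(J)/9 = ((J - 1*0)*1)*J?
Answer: 17568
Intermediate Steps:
W(J) = -9*J**2 (W(J) = -9*(J - 1*0)*1*J = -9*(J + 0)*1*J = -9*J*1*J = -9*J*J = -9*J**2)
W(-4)*(-70 - 52) = (-9*(-4)**2)*(-70 - 52) = -9*16*(-122) = -144*(-122) = 17568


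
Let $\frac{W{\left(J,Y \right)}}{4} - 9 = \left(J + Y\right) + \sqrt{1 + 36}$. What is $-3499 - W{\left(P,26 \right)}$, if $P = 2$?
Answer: $-3647 - 4 \sqrt{37} \approx -3671.3$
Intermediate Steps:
$W{\left(J,Y \right)} = 36 + 4 J + 4 Y + 4 \sqrt{37}$ ($W{\left(J,Y \right)} = 36 + 4 \left(\left(J + Y\right) + \sqrt{1 + 36}\right) = 36 + 4 \left(\left(J + Y\right) + \sqrt{37}\right) = 36 + 4 \left(J + Y + \sqrt{37}\right) = 36 + \left(4 J + 4 Y + 4 \sqrt{37}\right) = 36 + 4 J + 4 Y + 4 \sqrt{37}$)
$-3499 - W{\left(P,26 \right)} = -3499 - \left(36 + 4 \cdot 2 + 4 \cdot 26 + 4 \sqrt{37}\right) = -3499 - \left(36 + 8 + 104 + 4 \sqrt{37}\right) = -3499 - \left(148 + 4 \sqrt{37}\right) = -3647 - 4 \sqrt{37}$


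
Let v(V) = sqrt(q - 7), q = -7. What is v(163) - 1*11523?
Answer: -11523 + I*sqrt(14) ≈ -11523.0 + 3.7417*I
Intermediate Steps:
v(V) = I*sqrt(14) (v(V) = sqrt(-7 - 7) = sqrt(-14) = I*sqrt(14))
v(163) - 1*11523 = I*sqrt(14) - 1*11523 = I*sqrt(14) - 11523 = -11523 + I*sqrt(14)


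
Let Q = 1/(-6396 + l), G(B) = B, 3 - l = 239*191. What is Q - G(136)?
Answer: -7077713/52042 ≈ -136.00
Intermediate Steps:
l = -45646 (l = 3 - 239*191 = 3 - 1*45649 = 3 - 45649 = -45646)
Q = -1/52042 (Q = 1/(-6396 - 45646) = 1/(-52042) = -1/52042 ≈ -1.9215e-5)
Q - G(136) = -1/52042 - 1*136 = -1/52042 - 136 = -7077713/52042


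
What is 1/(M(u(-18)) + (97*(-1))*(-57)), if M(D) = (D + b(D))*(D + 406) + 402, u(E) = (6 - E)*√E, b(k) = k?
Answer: -235/111988359 - 928*I*√2/111988359 ≈ -2.0984e-6 - 1.1719e-5*I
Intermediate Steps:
u(E) = √E*(6 - E)
M(D) = 402 + 2*D*(406 + D) (M(D) = (D + D)*(D + 406) + 402 = (2*D)*(406 + D) + 402 = 2*D*(406 + D) + 402 = 402 + 2*D*(406 + D))
1/(M(u(-18)) + (97*(-1))*(-57)) = 1/((402 + 2*(√(-18)*(6 - 1*(-18)))² + 812*(√(-18)*(6 - 1*(-18)))) + (97*(-1))*(-57)) = 1/((402 + 2*((3*I*√2)*(6 + 18))² + 812*((3*I*√2)*(6 + 18))) - 97*(-57)) = 1/((402 + 2*((3*I*√2)*24)² + 812*((3*I*√2)*24)) + 5529) = 1/((402 + 2*(72*I*√2)² + 812*(72*I*√2)) + 5529) = 1/((402 + 2*(-10368) + 58464*I*√2) + 5529) = 1/((402 - 20736 + 58464*I*√2) + 5529) = 1/((-20334 + 58464*I*√2) + 5529) = 1/(-14805 + 58464*I*√2)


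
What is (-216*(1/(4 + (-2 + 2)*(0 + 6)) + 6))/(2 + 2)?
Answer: -675/2 ≈ -337.50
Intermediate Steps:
(-216*(1/(4 + (-2 + 2)*(0 + 6)) + 6))/(2 + 2) = -216*(1/(4 + 0*6) + 6)/4 = -216*(1/(4 + 0) + 6)*(¼) = -216*(1/4 + 6)*(¼) = -216*(¼ + 6)*(¼) = -216*25/4*(¼) = -36*75/2*(¼) = -1350*¼ = -675/2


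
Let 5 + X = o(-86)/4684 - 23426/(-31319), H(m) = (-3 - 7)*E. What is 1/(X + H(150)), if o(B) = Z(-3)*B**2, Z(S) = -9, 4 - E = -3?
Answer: -36674549/3244338808 ≈ -0.011304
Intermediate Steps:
E = 7 (E = 4 - 1*(-3) = 4 + 3 = 7)
o(B) = -9*B**2
H(m) = -70 (H(m) = (-3 - 7)*7 = -10*7 = -70)
X = -677120378/36674549 (X = -5 + (-9*(-86)**2/4684 - 23426/(-31319)) = -5 + (-9*7396*(1/4684) - 23426*(-1/31319)) = -5 + (-66564*1/4684 + 23426/31319) = -5 + (-16641/1171 + 23426/31319) = -5 - 493747633/36674549 = -677120378/36674549 ≈ -18.463)
1/(X + H(150)) = 1/(-677120378/36674549 - 70) = 1/(-3244338808/36674549) = -36674549/3244338808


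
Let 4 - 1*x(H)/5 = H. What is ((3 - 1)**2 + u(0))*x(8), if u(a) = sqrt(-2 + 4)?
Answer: -80 - 20*sqrt(2) ≈ -108.28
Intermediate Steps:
u(a) = sqrt(2)
x(H) = 20 - 5*H
((3 - 1)**2 + u(0))*x(8) = ((3 - 1)**2 + sqrt(2))*(20 - 5*8) = (2**2 + sqrt(2))*(20 - 40) = (4 + sqrt(2))*(-20) = -80 - 20*sqrt(2)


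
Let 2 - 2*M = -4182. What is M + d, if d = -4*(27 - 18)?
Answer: 2056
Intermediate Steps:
M = 2092 (M = 1 - 1/2*(-4182) = 1 + 2091 = 2092)
d = -36 (d = -4*9 = -36)
M + d = 2092 - 36 = 2056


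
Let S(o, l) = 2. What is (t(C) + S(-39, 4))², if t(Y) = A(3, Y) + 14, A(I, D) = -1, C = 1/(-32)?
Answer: 225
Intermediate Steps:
C = -1/32 ≈ -0.031250
t(Y) = 13 (t(Y) = -1 + 14 = 13)
(t(C) + S(-39, 4))² = (13 + 2)² = 15² = 225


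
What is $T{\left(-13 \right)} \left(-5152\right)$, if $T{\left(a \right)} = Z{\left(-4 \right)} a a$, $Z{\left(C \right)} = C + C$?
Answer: $6965504$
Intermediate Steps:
$Z{\left(C \right)} = 2 C$
$T{\left(a \right)} = - 8 a^{2}$ ($T{\left(a \right)} = 2 \left(-4\right) a a = - 8 a a = - 8 a^{2}$)
$T{\left(-13 \right)} \left(-5152\right) = - 8 \left(-13\right)^{2} \left(-5152\right) = \left(-8\right) 169 \left(-5152\right) = \left(-1352\right) \left(-5152\right) = 6965504$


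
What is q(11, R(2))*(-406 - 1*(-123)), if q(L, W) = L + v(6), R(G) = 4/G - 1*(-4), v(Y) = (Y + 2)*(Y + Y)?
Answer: -30281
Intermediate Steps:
v(Y) = 2*Y*(2 + Y) (v(Y) = (2 + Y)*(2*Y) = 2*Y*(2 + Y))
R(G) = 4 + 4/G (R(G) = 4/G + 4 = 4 + 4/G)
q(L, W) = 96 + L (q(L, W) = L + 2*6*(2 + 6) = L + 2*6*8 = L + 96 = 96 + L)
q(11, R(2))*(-406 - 1*(-123)) = (96 + 11)*(-406 - 1*(-123)) = 107*(-406 + 123) = 107*(-283) = -30281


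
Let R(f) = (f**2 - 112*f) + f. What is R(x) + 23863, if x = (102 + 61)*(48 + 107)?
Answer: 635539673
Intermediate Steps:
x = 25265 (x = 163*155 = 25265)
R(f) = f**2 - 111*f
R(x) + 23863 = 25265*(-111 + 25265) + 23863 = 25265*25154 + 23863 = 635515810 + 23863 = 635539673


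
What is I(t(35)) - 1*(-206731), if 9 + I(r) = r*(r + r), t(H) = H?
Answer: 209172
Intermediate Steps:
I(r) = -9 + 2*r**2 (I(r) = -9 + r*(r + r) = -9 + r*(2*r) = -9 + 2*r**2)
I(t(35)) - 1*(-206731) = (-9 + 2*35**2) - 1*(-206731) = (-9 + 2*1225) + 206731 = (-9 + 2450) + 206731 = 2441 + 206731 = 209172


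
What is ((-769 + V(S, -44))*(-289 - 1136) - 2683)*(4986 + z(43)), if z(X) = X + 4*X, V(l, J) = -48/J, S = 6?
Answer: 62450809862/11 ≈ 5.6773e+9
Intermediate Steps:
z(X) = 5*X
((-769 + V(S, -44))*(-289 - 1136) - 2683)*(4986 + z(43)) = ((-769 - 48/(-44))*(-289 - 1136) - 2683)*(4986 + 5*43) = ((-769 - 48*(-1/44))*(-1425) - 2683)*(4986 + 215) = ((-769 + 12/11)*(-1425) - 2683)*5201 = (-8447/11*(-1425) - 2683)*5201 = (12036975/11 - 2683)*5201 = (12007462/11)*5201 = 62450809862/11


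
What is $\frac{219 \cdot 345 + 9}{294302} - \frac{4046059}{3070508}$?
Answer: $- \frac{479371694653}{451828322708} \approx -1.061$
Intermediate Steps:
$\frac{219 \cdot 345 + 9}{294302} - \frac{4046059}{3070508} = \left(75555 + 9\right) \frac{1}{294302} - \frac{4046059}{3070508} = 75564 \cdot \frac{1}{294302} - \frac{4046059}{3070508} = \frac{37782}{147151} - \frac{4046059}{3070508} = - \frac{479371694653}{451828322708}$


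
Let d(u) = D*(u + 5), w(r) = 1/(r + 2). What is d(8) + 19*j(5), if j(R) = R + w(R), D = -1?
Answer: 593/7 ≈ 84.714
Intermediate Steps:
w(r) = 1/(2 + r)
j(R) = R + 1/(2 + R)
d(u) = -5 - u (d(u) = -(u + 5) = -(5 + u) = -5 - u)
d(8) + 19*j(5) = (-5 - 1*8) + 19*((1 + 5*(2 + 5))/(2 + 5)) = (-5 - 8) + 19*((1 + 5*7)/7) = -13 + 19*((1 + 35)/7) = -13 + 19*((1/7)*36) = -13 + 19*(36/7) = -13 + 684/7 = 593/7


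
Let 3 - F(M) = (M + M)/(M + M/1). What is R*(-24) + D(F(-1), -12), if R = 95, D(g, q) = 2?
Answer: -2278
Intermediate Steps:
F(M) = 2 (F(M) = 3 - (M + M)/(M + M/1) = 3 - 2*M/(M + M*1) = 3 - 2*M/(M + M) = 3 - 2*M/(2*M) = 3 - 2*M*1/(2*M) = 3 - 1*1 = 3 - 1 = 2)
R*(-24) + D(F(-1), -12) = 95*(-24) + 2 = -2280 + 2 = -2278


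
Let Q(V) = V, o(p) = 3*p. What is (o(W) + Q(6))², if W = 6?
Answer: 576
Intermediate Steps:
(o(W) + Q(6))² = (3*6 + 6)² = (18 + 6)² = 24² = 576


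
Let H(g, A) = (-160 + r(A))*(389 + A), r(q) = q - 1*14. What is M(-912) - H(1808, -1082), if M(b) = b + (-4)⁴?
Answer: -871064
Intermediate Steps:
M(b) = 256 + b (M(b) = b + 256 = 256 + b)
r(q) = -14 + q (r(q) = q - 14 = -14 + q)
H(g, A) = (-174 + A)*(389 + A) (H(g, A) = (-160 + (-14 + A))*(389 + A) = (-174 + A)*(389 + A))
M(-912) - H(1808, -1082) = (256 - 912) - (-67686 + (-1082)² + 215*(-1082)) = -656 - (-67686 + 1170724 - 232630) = -656 - 1*870408 = -656 - 870408 = -871064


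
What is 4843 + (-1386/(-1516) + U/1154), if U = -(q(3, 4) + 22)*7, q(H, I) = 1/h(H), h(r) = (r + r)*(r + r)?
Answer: 76266178535/15745176 ≈ 4843.8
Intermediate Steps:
h(r) = 4*r² (h(r) = (2*r)*(2*r) = 4*r²)
q(H, I) = 1/(4*H²)
U = -5551/36 (U = -((¼)/3² + 22)*7 = -((¼)*(⅑) + 22)*7 = -(1/36 + 22)*7 = -793*7/36 = -1*5551/36 = -5551/36 ≈ -154.19)
4843 + (-1386/(-1516) + U/1154) = 4843 + (-1386/(-1516) - 5551/36/1154) = 4843 + (-1386*(-1/1516) - 5551/36*1/1154) = 4843 + (693/758 - 5551/41544) = 4843 + 12291167/15745176 = 76266178535/15745176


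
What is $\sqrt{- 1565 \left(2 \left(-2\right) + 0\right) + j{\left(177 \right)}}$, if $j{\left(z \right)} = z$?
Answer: $\sqrt{6437} \approx 80.231$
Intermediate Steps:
$\sqrt{- 1565 \left(2 \left(-2\right) + 0\right) + j{\left(177 \right)}} = \sqrt{- 1565 \left(2 \left(-2\right) + 0\right) + 177} = \sqrt{- 1565 \left(-4 + 0\right) + 177} = \sqrt{\left(-1565\right) \left(-4\right) + 177} = \sqrt{6260 + 177} = \sqrt{6437}$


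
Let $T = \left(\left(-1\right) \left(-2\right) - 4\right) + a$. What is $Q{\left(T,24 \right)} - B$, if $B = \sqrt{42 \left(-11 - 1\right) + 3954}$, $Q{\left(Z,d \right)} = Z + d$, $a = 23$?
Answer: $45 - 5 \sqrt{138} \approx -13.737$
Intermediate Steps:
$T = 21$ ($T = \left(\left(-1\right) \left(-2\right) - 4\right) + 23 = \left(2 - 4\right) + 23 = -2 + 23 = 21$)
$B = 5 \sqrt{138}$ ($B = \sqrt{42 \left(-12\right) + 3954} = \sqrt{-504 + 3954} = \sqrt{3450} = 5 \sqrt{138} \approx 58.737$)
$Q{\left(T,24 \right)} - B = \left(21 + 24\right) - 5 \sqrt{138} = 45 - 5 \sqrt{138}$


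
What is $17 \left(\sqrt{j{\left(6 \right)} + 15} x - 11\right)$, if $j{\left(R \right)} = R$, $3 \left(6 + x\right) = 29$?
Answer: $-187 + \frac{187 \sqrt{21}}{3} \approx 98.647$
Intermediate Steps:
$x = \frac{11}{3}$ ($x = -6 + \frac{1}{3} \cdot 29 = -6 + \frac{29}{3} = \frac{11}{3} \approx 3.6667$)
$17 \left(\sqrt{j{\left(6 \right)} + 15} x - 11\right) = 17 \left(\sqrt{6 + 15} \cdot \frac{11}{3} - 11\right) = 17 \left(\sqrt{21} \cdot \frac{11}{3} - 11\right) = 17 \left(\frac{11 \sqrt{21}}{3} - 11\right) = 17 \left(-11 + \frac{11 \sqrt{21}}{3}\right) = -187 + \frac{187 \sqrt{21}}{3}$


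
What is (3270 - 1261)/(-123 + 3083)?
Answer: 2009/2960 ≈ 0.67872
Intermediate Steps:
(3270 - 1261)/(-123 + 3083) = 2009/2960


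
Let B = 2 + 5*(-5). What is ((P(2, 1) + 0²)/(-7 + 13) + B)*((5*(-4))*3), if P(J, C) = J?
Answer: 1360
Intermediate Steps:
B = -23 (B = 2 - 25 = -23)
((P(2, 1) + 0²)/(-7 + 13) + B)*((5*(-4))*3) = ((2 + 0²)/(-7 + 13) - 23)*((5*(-4))*3) = ((2 + 0)/6 - 23)*(-20*3) = (2*(⅙) - 23)*(-60) = (⅓ - 23)*(-60) = -68/3*(-60) = 1360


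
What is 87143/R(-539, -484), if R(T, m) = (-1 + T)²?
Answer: 87143/291600 ≈ 0.29884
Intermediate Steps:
87143/R(-539, -484) = 87143/((-1 - 539)²) = 87143/((-540)²) = 87143/291600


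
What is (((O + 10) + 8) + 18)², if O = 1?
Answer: 1369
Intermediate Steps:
(((O + 10) + 8) + 18)² = (((1 + 10) + 8) + 18)² = ((11 + 8) + 18)² = (19 + 18)² = 37² = 1369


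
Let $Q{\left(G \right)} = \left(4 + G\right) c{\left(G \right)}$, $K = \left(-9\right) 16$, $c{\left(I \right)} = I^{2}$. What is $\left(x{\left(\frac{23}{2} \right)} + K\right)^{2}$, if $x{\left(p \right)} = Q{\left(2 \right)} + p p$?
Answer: $\frac{2401}{16} \approx 150.06$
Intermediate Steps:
$K = -144$
$Q{\left(G \right)} = G^{2} \left(4 + G\right)$ ($Q{\left(G \right)} = \left(4 + G\right) G^{2} = G^{2} \left(4 + G\right)$)
$x{\left(p \right)} = 24 + p^{2}$ ($x{\left(p \right)} = 2^{2} \left(4 + 2\right) + p p = 4 \cdot 6 + p^{2} = 24 + p^{2}$)
$\left(x{\left(\frac{23}{2} \right)} + K\right)^{2} = \left(\left(24 + \left(\frac{23}{2}\right)^{2}\right) - 144\right)^{2} = \left(\left(24 + \frac{529}{4}\right) - 144\right)^{2} = \left(\frac{625}{4} - 144\right)^{2} = \left(\frac{49}{4}\right)^{2} = \frac{2401}{16}$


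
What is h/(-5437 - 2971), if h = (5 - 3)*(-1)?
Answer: 1/4204 ≈ 0.00023787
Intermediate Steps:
h = -2 (h = 2*(-1) = -2)
h/(-5437 - 2971) = -2/(-5437 - 2971) = -2/(-8408) = -1/8408*(-2) = 1/4204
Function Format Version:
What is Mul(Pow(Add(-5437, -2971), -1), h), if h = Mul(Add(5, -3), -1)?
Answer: Rational(1, 4204) ≈ 0.00023787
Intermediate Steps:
h = -2 (h = Mul(2, -1) = -2)
Mul(Pow(Add(-5437, -2971), -1), h) = Mul(Pow(Add(-5437, -2971), -1), -2) = Mul(Pow(-8408, -1), -2) = Mul(Rational(-1, 8408), -2) = Rational(1, 4204)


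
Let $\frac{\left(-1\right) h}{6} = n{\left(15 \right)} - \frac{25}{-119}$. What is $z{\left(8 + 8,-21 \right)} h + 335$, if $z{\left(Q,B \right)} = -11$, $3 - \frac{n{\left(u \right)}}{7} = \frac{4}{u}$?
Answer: $\frac{958941}{595} \approx 1611.7$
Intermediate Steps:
$n{\left(u \right)} = 21 - \frac{28}{u}$ ($n{\left(u \right)} = 21 - 7 \frac{4}{u} = 21 - \frac{28}{u}$)
$h = - \frac{69056}{595}$ ($h = - 6 \left(\left(21 - \frac{28}{15}\right) - \frac{25}{-119}\right) = - 6 \left(\left(21 - \frac{28}{15}\right) - 25 \left(- \frac{1}{119}\right)\right) = - 6 \left(\left(21 - \frac{28}{15}\right) - - \frac{25}{119}\right) = - 6 \left(\frac{287}{15} + \frac{25}{119}\right) = \left(-6\right) \frac{34528}{1785} = - \frac{69056}{595} \approx -116.06$)
$z{\left(8 + 8,-21 \right)} h + 335 = \left(-11\right) \left(- \frac{69056}{595}\right) + 335 = \frac{759616}{595} + 335 = \frac{958941}{595}$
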